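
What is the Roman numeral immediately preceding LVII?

LVII = 57; previous is 56

LVI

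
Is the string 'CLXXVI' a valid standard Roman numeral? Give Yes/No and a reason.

'CLXXVI': Check the rules: uses only the symbols I, V, X, L, C, D, M; no symbol is repeated more than three times in a row; V, L and D each appear at most once; no smaller symbol precedes a larger one (values never increase from left to right). Value: C (100) + L (50) + X (10) + X (10) + V (5) + I (1) = 176. So it is a valid standard Roman numeral.

Yes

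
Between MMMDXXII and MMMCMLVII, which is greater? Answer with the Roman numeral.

MMMDXXII = 3522
MMMCMLVII = 3957
3957 is larger

MMMCMLVII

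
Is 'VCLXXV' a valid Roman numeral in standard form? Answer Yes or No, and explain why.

'VCLXXV': V should not appear more than once

No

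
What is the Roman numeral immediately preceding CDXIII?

CDXIII = 413, so the previous integer is 413 - 1 = 412

CDXII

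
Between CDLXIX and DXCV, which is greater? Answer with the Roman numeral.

CDLXIX = 469
DXCV = 595
595 is larger

DXCV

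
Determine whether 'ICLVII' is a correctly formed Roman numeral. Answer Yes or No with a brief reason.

'ICLVII': Invalid subtractive combination: IC

No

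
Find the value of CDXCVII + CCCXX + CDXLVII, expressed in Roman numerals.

CDXCVII = 497, CCCXX = 320, CDXLVII = 447
497 + 320 = 817
817 + 447 = 1264

MCCLXIV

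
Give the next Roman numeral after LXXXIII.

LXXXIII = 83; next is 84

LXXXIV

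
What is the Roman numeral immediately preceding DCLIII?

DCLIII = 653; previous is 652

DCLII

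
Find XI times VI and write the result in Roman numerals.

XI = 11
VI = 6
11 × 6 = 66

LXVI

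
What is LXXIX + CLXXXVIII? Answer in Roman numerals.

LXXIX = 79
CLXXXVIII = 188
79 + 188 = 267

CCLXVII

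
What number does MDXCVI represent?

MDXCVI: M=1000, D=500, XC=90, V=5, I=1
1000 + 500 + 90 + 5 + 1 = 1596

1596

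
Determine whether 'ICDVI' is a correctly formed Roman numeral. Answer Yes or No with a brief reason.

'ICDVI': Invalid subtractive combination: IC

No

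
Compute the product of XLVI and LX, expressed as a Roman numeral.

XLVI = 46
LX = 60
46 × 60 = 2760

MMDCCLX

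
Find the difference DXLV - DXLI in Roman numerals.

DXLV = 545
DXLI = 541
545 - 541 = 4

IV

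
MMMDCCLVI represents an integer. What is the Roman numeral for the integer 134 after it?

MMMDCCLVI = 3756
3756 + 134 = 3890

MMMDCCCXC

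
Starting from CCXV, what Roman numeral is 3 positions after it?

CCXV = 215
215 + 3 = 218

CCXVIII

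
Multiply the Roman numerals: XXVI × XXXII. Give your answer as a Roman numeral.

XXVI = 26
XXXII = 32
26 × 32 = 832

DCCCXXXII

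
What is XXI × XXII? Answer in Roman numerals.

XXI = 21
XXII = 22
21 × 22 = 462

CDLXII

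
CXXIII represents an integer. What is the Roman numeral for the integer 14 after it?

CXXIII = 123
123 + 14 = 137

CXXXVII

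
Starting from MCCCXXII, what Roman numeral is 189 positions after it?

MCCCXXII = 1322
1322 + 189 = 1511

MDXI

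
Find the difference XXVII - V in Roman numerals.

XXVII = 27
V = 5
27 - 5 = 22

XXII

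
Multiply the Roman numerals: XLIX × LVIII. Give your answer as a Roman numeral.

XLIX = 49
LVIII = 58
49 × 58 = 2842

MMDCCCXLII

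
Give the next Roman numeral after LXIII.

LXIII = 63, so the next integer is 63 + 1 = 64

LXIV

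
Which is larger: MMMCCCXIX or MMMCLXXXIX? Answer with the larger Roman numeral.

MMMCCCXIX = 3319
MMMCLXXXIX = 3189
3319 is larger

MMMCCCXIX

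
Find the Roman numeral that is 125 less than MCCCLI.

MCCCLI = 1351
1351 - 125 = 1226

MCCXXVI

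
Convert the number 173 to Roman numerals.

Convert 173 to Roman numerals:
  173 contains 1×100 (C)
  73 contains 1×50 (L)
  23 contains 2×10 (XX)
  3 contains 3×1 (III)

CLXXIII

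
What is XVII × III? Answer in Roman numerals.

XVII = 17
III = 3
17 × 3 = 51

LI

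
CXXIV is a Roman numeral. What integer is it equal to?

CXXIV: C=100, X=10, X=10, IV=4
100 + 10 + 10 + 4 = 124

124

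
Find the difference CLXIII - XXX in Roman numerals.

CLXIII = 163
XXX = 30
163 - 30 = 133

CXXXIII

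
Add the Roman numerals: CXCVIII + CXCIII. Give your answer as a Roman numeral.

CXCVIII = 198
CXCIII = 193
198 + 193 = 391

CCCXCI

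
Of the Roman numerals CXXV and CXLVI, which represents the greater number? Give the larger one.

CXXV = 125
CXLVI = 146
146 is larger

CXLVI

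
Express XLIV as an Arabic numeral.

XLIV: XL=40, IV=4
40 + 4 = 44

44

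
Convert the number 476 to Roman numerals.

Convert 476 to Roman numerals:
  476 contains 1×400 (CD)
  76 contains 1×50 (L)
  26 contains 2×10 (XX)
  6 contains 1×5 (V)
  1 contains 1×1 (I)

CDLXXVI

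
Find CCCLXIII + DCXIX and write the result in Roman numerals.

CCCLXIII = 363
DCXIX = 619
363 + 619 = 982

CMLXXXII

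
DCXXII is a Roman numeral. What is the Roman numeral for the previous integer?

DCXXII = 622; previous is 621

DCXXI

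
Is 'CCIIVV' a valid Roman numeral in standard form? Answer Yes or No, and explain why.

'CCIIVV': V should not appear more than once

No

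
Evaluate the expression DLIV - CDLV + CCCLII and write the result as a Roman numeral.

DLIV = 554, CDLV = 455, CCCLII = 352
554 - 455 = 99
99 + 352 = 451

CDLI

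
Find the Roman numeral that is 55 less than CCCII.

CCCII = 302
302 - 55 = 247

CCXLVII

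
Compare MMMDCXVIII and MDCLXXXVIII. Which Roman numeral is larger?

MMMDCXVIII = 3618
MDCLXXXVIII = 1688
3618 is larger

MMMDCXVIII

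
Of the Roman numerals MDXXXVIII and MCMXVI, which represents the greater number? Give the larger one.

MDXXXVIII = 1538
MCMXVI = 1916
1916 is larger

MCMXVI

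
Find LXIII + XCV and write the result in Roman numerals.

LXIII = 63
XCV = 95
63 + 95 = 158

CLVIII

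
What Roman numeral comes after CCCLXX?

CCCLXX = 370; next is 371

CCCLXXI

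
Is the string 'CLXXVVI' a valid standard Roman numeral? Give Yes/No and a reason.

'CLXXVVI': V should not appear more than once

No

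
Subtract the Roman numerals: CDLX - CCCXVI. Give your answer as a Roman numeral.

CDLX = 460
CCCXVI = 316
460 - 316 = 144

CXLIV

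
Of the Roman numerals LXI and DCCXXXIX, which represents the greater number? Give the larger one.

LXI = 61
DCCXXXIX = 739
739 is larger

DCCXXXIX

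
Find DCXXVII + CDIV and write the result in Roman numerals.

DCXXVII = 627
CDIV = 404
627 + 404 = 1031

MXXXI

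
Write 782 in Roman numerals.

Convert 782 to Roman numerals:
  782 contains 1×500 (D)
  282 contains 2×100 (CC)
  82 contains 1×50 (L)
  32 contains 3×10 (XXX)
  2 contains 2×1 (II)

DCCLXXXII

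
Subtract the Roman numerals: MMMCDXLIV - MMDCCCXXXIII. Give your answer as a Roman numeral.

MMMCDXLIV = 3444
MMDCCCXXXIII = 2833
3444 - 2833 = 611

DCXI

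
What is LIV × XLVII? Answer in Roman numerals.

LIV = 54
XLVII = 47
54 × 47 = 2538

MMDXXXVIII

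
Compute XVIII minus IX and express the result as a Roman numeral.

XVIII = 18
IX = 9
18 - 9 = 9

IX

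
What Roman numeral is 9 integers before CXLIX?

CXLIX = 149
149 - 9 = 140

CXL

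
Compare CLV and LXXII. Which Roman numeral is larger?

CLV = 155
LXXII = 72
155 is larger

CLV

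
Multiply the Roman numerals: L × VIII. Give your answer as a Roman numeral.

L = 50
VIII = 8
50 × 8 = 400

CD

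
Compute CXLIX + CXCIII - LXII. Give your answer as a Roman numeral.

CXLIX = 149, CXCIII = 193, LXII = 62
149 + 193 = 342
342 - 62 = 280

CCLXXX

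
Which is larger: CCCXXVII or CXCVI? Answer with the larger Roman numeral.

CCCXXVII = 327
CXCVI = 196
327 is larger

CCCXXVII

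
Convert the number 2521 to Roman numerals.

Convert 2521 to Roman numerals:
  2521 contains 2×1000 (MM)
  521 contains 1×500 (D)
  21 contains 2×10 (XX)
  1 contains 1×1 (I)

MMDXXI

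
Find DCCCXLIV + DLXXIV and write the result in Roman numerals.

DCCCXLIV = 844
DLXXIV = 574
844 + 574 = 1418

MCDXVIII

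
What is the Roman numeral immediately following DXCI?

DXCI = 591, so the next integer is 591 + 1 = 592

DXCII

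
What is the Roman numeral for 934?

Convert 934 to Roman numerals:
  934 contains 1×900 (CM)
  34 contains 3×10 (XXX)
  4 contains 1×4 (IV)

CMXXXIV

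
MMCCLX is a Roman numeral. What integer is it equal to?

MMCCLX: M=1000, M=1000, C=100, C=100, L=50, X=10
1000 + 1000 + 100 + 100 + 50 + 10 = 2260

2260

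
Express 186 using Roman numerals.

Convert 186 to Roman numerals:
  186 contains 1×100 (C)
  86 contains 1×50 (L)
  36 contains 3×10 (XXX)
  6 contains 1×5 (V)
  1 contains 1×1 (I)

CLXXXVI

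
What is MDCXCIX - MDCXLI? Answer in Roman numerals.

MDCXCIX = 1699
MDCXLI = 1641
1699 - 1641 = 58

LVIII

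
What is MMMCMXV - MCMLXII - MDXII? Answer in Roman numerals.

MMMCMXV = 3915, MCMLXII = 1962, MDXII = 1512
3915 - 1962 = 1953
1953 - 1512 = 441

CDXLI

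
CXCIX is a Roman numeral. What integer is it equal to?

CXCIX: C=100, XC=90, IX=9
100 + 90 + 9 = 199

199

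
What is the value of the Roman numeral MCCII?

MCCII: M=1000, C=100, C=100, I=1, I=1
1000 + 100 + 100 + 1 + 1 = 1202

1202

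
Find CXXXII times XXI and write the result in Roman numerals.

CXXXII = 132
XXI = 21
132 × 21 = 2772

MMDCCLXXII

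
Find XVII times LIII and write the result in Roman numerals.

XVII = 17
LIII = 53
17 × 53 = 901

CMI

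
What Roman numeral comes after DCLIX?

DCLIX = 659; next is 660

DCLX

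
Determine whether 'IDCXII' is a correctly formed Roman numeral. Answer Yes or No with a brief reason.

'IDCXII': Invalid subtractive combination: ID

No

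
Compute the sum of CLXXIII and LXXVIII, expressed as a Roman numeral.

CLXXIII = 173
LXXVIII = 78
173 + 78 = 251

CCLI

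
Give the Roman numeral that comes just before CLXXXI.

CLXXXI = 181; previous is 180

CLXXX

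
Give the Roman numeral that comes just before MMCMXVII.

MMCMXVII = 2917, so the previous integer is 2917 - 1 = 2916

MMCMXVI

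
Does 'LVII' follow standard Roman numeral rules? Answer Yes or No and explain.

'LVII': Check the rules: uses only the symbols I, V, X, L, C, D, M; no symbol is repeated more than three times in a row; V, L and D each appear at most once; no smaller symbol precedes a larger one (values never increase from left to right). Value: L (50) + V (5) + I (1) + I (1) = 57. So it is a valid standard Roman numeral.

Yes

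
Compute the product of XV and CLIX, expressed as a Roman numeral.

XV = 15
CLIX = 159
15 × 159 = 2385

MMCCCLXXXV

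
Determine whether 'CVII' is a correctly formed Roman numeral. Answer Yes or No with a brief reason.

'CVII': Check the rules: uses only the symbols I, V, X, L, C, D, M; no symbol is repeated more than three times in a row; V, L and D each appear at most once; no smaller symbol precedes a larger one (values never increase from left to right). Value: C (100) + V (5) + I (1) + I (1) = 107. So it is a valid standard Roman numeral.

Yes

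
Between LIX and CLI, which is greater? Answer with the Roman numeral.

LIX = 59
CLI = 151
151 is larger

CLI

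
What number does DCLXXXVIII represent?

DCLXXXVIII: D=500, C=100, L=50, X=10, X=10, X=10, V=5, I=1, I=1, I=1
500 + 100 + 50 + 10 + 10 + 10 + 5 + 1 + 1 + 1 = 688

688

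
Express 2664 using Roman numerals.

Convert 2664 to Roman numerals:
  2664 contains 2×1000 (MM)
  664 contains 1×500 (D)
  164 contains 1×100 (C)
  64 contains 1×50 (L)
  14 contains 1×10 (X)
  4 contains 1×4 (IV)

MMDCLXIV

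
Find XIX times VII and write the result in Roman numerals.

XIX = 19
VII = 7
19 × 7 = 133

CXXXIII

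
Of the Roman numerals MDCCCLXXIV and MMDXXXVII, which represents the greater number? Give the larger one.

MDCCCLXXIV = 1874
MMDXXXVII = 2537
2537 is larger

MMDXXXVII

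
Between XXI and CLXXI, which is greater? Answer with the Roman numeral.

XXI = 21
CLXXI = 171
171 is larger

CLXXI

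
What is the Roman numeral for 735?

Convert 735 to Roman numerals:
  735 contains 1×500 (D)
  235 contains 2×100 (CC)
  35 contains 3×10 (XXX)
  5 contains 1×5 (V)

DCCXXXV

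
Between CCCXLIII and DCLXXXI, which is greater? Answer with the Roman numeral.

CCCXLIII = 343
DCLXXXI = 681
681 is larger

DCLXXXI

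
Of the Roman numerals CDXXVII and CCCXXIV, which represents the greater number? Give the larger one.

CDXXVII = 427
CCCXXIV = 324
427 is larger

CDXXVII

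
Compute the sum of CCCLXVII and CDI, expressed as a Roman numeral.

CCCLXVII = 367
CDI = 401
367 + 401 = 768

DCCLXVIII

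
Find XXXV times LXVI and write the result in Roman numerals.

XXXV = 35
LXVI = 66
35 × 66 = 2310

MMCCCX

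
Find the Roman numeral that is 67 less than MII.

MII = 1002
1002 - 67 = 935

CMXXXV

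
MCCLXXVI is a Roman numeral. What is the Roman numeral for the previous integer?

MCCLXXVI = 1276; previous is 1275

MCCLXXV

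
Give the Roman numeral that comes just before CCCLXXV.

CCCLXXV = 375; previous is 374

CCCLXXIV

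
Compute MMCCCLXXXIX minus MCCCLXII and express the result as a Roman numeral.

MMCCCLXXXIX = 2389
MCCCLXII = 1362
2389 - 1362 = 1027

MXXVII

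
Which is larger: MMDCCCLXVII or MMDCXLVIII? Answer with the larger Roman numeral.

MMDCCCLXVII = 2867
MMDCXLVIII = 2648
2867 is larger

MMDCCCLXVII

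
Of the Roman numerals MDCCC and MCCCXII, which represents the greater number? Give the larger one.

MDCCC = 1800
MCCCXII = 1312
1800 is larger

MDCCC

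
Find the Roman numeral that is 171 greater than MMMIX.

MMMIX = 3009
3009 + 171 = 3180

MMMCLXXX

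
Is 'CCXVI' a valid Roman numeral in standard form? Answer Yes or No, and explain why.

'CCXVI': Check the rules: uses only the symbols I, V, X, L, C, D, M; no symbol is repeated more than three times in a row; V, L and D each appear at most once; no smaller symbol precedes a larger one (values never increase from left to right). Value: C (100) + C (100) + X (10) + V (5) + I (1) = 216. So it is a valid standard Roman numeral.

Yes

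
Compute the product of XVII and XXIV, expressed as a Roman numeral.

XVII = 17
XXIV = 24
17 × 24 = 408

CDVIII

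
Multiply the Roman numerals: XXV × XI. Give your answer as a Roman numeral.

XXV = 25
XI = 11
25 × 11 = 275

CCLXXV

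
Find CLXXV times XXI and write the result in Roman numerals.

CLXXV = 175
XXI = 21
175 × 21 = 3675

MMMDCLXXV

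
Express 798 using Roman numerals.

Convert 798 to Roman numerals:
  798 contains 1×500 (D)
  298 contains 2×100 (CC)
  98 contains 1×90 (XC)
  8 contains 1×5 (V)
  3 contains 3×1 (III)

DCCXCVIII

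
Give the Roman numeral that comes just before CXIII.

CXIII = 113; previous is 112

CXII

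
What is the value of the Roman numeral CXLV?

CXLV: C=100, XL=40, V=5
100 + 40 + 5 = 145

145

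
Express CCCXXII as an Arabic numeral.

CCCXXII: C=100, C=100, C=100, X=10, X=10, I=1, I=1
100 + 100 + 100 + 10 + 10 + 1 + 1 = 322

322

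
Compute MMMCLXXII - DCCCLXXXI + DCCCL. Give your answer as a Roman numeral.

MMMCLXXII = 3172, DCCCLXXXI = 881, DCCCL = 850
3172 - 881 = 2291
2291 + 850 = 3141

MMMCXLI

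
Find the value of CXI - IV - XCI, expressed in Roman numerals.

CXI = 111, IV = 4, XCI = 91
111 - 4 = 107
107 - 91 = 16

XVI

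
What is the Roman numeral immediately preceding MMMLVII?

MMMLVII = 3057, so the previous integer is 3057 - 1 = 3056

MMMLVI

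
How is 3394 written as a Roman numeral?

Convert 3394 to Roman numerals:
  3394 contains 3×1000 (MMM)
  394 contains 3×100 (CCC)
  94 contains 1×90 (XC)
  4 contains 1×4 (IV)

MMMCCCXCIV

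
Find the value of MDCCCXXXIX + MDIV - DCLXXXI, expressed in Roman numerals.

MDCCCXXXIX = 1839, MDIV = 1504, DCLXXXI = 681
1839 + 1504 = 3343
3343 - 681 = 2662

MMDCLXII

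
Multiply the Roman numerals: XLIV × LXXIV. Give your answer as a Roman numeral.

XLIV = 44
LXXIV = 74
44 × 74 = 3256

MMMCCLVI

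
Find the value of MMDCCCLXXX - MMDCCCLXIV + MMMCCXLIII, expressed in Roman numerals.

MMDCCCLXXX = 2880, MMDCCCLXIV = 2864, MMMCCXLIII = 3243
2880 - 2864 = 16
16 + 3243 = 3259

MMMCCLIX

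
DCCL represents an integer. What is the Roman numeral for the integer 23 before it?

DCCL = 750
750 - 23 = 727

DCCXXVII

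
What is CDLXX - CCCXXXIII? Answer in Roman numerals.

CDLXX = 470
CCCXXXIII = 333
470 - 333 = 137

CXXXVII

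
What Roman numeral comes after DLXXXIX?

DLXXXIX = 589, so the next integer is 589 + 1 = 590

DXC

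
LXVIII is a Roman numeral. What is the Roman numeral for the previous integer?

LXVIII = 68; previous is 67

LXVII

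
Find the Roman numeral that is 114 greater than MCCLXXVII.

MCCLXXVII = 1277
1277 + 114 = 1391

MCCCXCI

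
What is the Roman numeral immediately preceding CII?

CII = 102; previous is 101

CI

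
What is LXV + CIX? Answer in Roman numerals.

LXV = 65
CIX = 109
65 + 109 = 174

CLXXIV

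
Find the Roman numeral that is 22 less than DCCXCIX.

DCCXCIX = 799
799 - 22 = 777

DCCLXXVII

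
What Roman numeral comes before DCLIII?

DCLIII = 653, so the previous integer is 653 - 1 = 652

DCLII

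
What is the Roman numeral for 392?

Convert 392 to Roman numerals:
  392 contains 3×100 (CCC)
  92 contains 1×90 (XC)
  2 contains 2×1 (II)

CCCXCII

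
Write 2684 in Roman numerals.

Convert 2684 to Roman numerals:
  2684 contains 2×1000 (MM)
  684 contains 1×500 (D)
  184 contains 1×100 (C)
  84 contains 1×50 (L)
  34 contains 3×10 (XXX)
  4 contains 1×4 (IV)

MMDCLXXXIV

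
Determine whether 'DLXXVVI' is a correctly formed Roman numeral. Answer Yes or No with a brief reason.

'DLXXVVI': V should not appear more than once

No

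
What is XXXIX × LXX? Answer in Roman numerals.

XXXIX = 39
LXX = 70
39 × 70 = 2730

MMDCCXXX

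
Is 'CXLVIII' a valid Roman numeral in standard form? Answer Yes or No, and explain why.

'CXLVIII': Check the rules: uses only the symbols I, V, X, L, C, D, M; no symbol is repeated more than three times in a row; V, L and D each appear at most once; the only place a smaller symbol precedes a larger one is the allowed subtractive pair XL, the symbol right after such a pair (if any) is smaller than the pair's first symbol, and otherwise the values never increase from left to right. Value: C (100) + XL (40) + V (5) + I (1) + I (1) + I (1) = 148. So it is a valid standard Roman numeral.

Yes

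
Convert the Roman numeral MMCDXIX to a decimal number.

MMCDXIX: M=1000, M=1000, CD=400, X=10, IX=9
1000 + 1000 + 400 + 10 + 9 = 2419

2419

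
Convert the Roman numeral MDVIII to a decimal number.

MDVIII: M=1000, D=500, V=5, I=1, I=1, I=1
1000 + 500 + 5 + 1 + 1 + 1 = 1508

1508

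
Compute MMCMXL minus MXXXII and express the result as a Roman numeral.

MMCMXL = 2940
MXXXII = 1032
2940 - 1032 = 1908

MCMVIII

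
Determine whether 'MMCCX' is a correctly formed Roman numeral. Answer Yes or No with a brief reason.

'MMCCX': Check the rules: uses only the symbols I, V, X, L, C, D, M; no symbol is repeated more than three times in a row; V, L and D each appear at most once; no smaller symbol precedes a larger one (values never increase from left to right). Value: M (1000) + M (1000) + C (100) + C (100) + X (10) = 2210. So it is a valid standard Roman numeral.

Yes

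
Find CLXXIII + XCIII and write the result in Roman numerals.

CLXXIII = 173
XCIII = 93
173 + 93 = 266

CCLXVI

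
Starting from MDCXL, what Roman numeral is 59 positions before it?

MDCXL = 1640
1640 - 59 = 1581

MDLXXXI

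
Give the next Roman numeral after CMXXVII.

CMXXVII = 927, so the next integer is 927 + 1 = 928

CMXXVIII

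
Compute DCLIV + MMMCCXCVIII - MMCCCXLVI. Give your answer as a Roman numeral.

DCLIV = 654, MMMCCXCVIII = 3298, MMCCCXLVI = 2346
654 + 3298 = 3952
3952 - 2346 = 1606

MDCVI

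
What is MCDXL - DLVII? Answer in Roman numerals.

MCDXL = 1440
DLVII = 557
1440 - 557 = 883

DCCCLXXXIII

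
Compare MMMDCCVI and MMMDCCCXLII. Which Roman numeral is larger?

MMMDCCVI = 3706
MMMDCCCXLII = 3842
3842 is larger

MMMDCCCXLII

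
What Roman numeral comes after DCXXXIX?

DCXXXIX = 639, so the next integer is 639 + 1 = 640

DCXL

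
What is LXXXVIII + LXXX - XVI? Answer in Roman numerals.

LXXXVIII = 88, LXXX = 80, XVI = 16
88 + 80 = 168
168 - 16 = 152

CLII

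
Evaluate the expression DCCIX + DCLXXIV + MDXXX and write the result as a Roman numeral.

DCCIX = 709, DCLXXIV = 674, MDXXX = 1530
709 + 674 = 1383
1383 + 1530 = 2913

MMCMXIII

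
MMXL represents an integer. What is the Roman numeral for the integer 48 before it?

MMXL = 2040
2040 - 48 = 1992

MCMXCII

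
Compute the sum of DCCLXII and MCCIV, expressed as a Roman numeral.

DCCLXII = 762
MCCIV = 1204
762 + 1204 = 1966

MCMLXVI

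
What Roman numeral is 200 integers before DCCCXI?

DCCCXI = 811
811 - 200 = 611

DCXI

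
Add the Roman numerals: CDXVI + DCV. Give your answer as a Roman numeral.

CDXVI = 416
DCV = 605
416 + 605 = 1021

MXXI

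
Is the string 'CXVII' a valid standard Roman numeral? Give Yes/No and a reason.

'CXVII': Check the rules: uses only the symbols I, V, X, L, C, D, M; no symbol is repeated more than three times in a row; V, L and D each appear at most once; no smaller symbol precedes a larger one (values never increase from left to right). Value: C (100) + X (10) + V (5) + I (1) + I (1) = 117. So it is a valid standard Roman numeral.

Yes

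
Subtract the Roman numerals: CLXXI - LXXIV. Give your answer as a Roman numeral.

CLXXI = 171
LXXIV = 74
171 - 74 = 97

XCVII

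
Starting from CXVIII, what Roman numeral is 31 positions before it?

CXVIII = 118
118 - 31 = 87

LXXXVII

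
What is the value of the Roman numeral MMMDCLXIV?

MMMDCLXIV: M=1000, M=1000, M=1000, D=500, C=100, L=50, X=10, IV=4
1000 + 1000 + 1000 + 500 + 100 + 50 + 10 + 4 = 3664

3664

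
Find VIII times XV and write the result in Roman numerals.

VIII = 8
XV = 15
8 × 15 = 120

CXX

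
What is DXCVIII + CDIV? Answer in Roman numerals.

DXCVIII = 598
CDIV = 404
598 + 404 = 1002

MII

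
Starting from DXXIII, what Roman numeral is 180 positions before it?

DXXIII = 523
523 - 180 = 343

CCCXLIII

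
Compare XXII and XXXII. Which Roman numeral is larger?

XXII = 22
XXXII = 32
32 is larger

XXXII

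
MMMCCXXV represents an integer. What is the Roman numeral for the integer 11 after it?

MMMCCXXV = 3225
3225 + 11 = 3236

MMMCCXXXVI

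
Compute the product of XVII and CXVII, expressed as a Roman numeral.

XVII = 17
CXVII = 117
17 × 117 = 1989

MCMLXXXIX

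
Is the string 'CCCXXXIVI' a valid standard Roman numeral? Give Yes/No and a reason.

'CCCXXXIVI': I cannot come right after the subtractive pair IV: once I is subtracted in IV, the next symbol must be smaller than I

No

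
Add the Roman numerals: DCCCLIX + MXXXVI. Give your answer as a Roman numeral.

DCCCLIX = 859
MXXXVI = 1036
859 + 1036 = 1895

MDCCCXCV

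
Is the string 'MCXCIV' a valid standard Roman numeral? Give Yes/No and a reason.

'MCXCIV': Check the rules: uses only the symbols I, V, X, L, C, D, M; no symbol is repeated more than three times in a row; V, L and D each appear at most once; the only places a smaller symbol precedes a larger one are the allowed subtractive pairs XC, IV, the symbol right after such a pair (if any) is smaller than the pair's first symbol, and otherwise the values never increase from left to right. Value: M (1000) + C (100) + XC (90) + IV (4) = 1194. So it is a valid standard Roman numeral.

Yes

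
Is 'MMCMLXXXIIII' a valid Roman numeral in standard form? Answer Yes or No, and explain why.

'MMCMLXXXIIII': More than 3 consecutive I's

No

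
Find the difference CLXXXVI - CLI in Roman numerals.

CLXXXVI = 186
CLI = 151
186 - 151 = 35

XXXV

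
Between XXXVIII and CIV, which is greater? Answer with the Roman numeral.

XXXVIII = 38
CIV = 104
104 is larger

CIV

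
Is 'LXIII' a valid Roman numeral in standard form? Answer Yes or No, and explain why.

'LXIII': Check the rules: uses only the symbols I, V, X, L, C, D, M; no symbol is repeated more than three times in a row; V, L and D each appear at most once; no smaller symbol precedes a larger one (values never increase from left to right). Value: L (50) + X (10) + I (1) + I (1) + I (1) = 63. So it is a valid standard Roman numeral.

Yes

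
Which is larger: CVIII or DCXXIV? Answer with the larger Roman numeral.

CVIII = 108
DCXXIV = 624
624 is larger

DCXXIV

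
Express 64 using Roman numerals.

Convert 64 to Roman numerals:
  64 contains 1×50 (L)
  14 contains 1×10 (X)
  4 contains 1×4 (IV)

LXIV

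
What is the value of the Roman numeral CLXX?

CLXX: C=100, L=50, X=10, X=10
100 + 50 + 10 + 10 = 170

170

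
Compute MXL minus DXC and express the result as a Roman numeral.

MXL = 1040
DXC = 590
1040 - 590 = 450

CDL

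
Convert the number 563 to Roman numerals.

Convert 563 to Roman numerals:
  563 contains 1×500 (D)
  63 contains 1×50 (L)
  13 contains 1×10 (X)
  3 contains 3×1 (III)

DLXIII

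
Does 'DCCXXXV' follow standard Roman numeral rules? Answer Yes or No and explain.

'DCCXXXV': Check the rules: uses only the symbols I, V, X, L, C, D, M; no symbol is repeated more than three times in a row; V, L and D each appear at most once; no smaller symbol precedes a larger one (values never increase from left to right). Value: D (500) + C (100) + C (100) + X (10) + X (10) + X (10) + V (5) = 735. So it is a valid standard Roman numeral.

Yes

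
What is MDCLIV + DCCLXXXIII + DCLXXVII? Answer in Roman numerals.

MDCLIV = 1654, DCCLXXXIII = 783, DCLXXVII = 677
1654 + 783 = 2437
2437 + 677 = 3114

MMMCXIV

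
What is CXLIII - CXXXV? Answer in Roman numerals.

CXLIII = 143
CXXXV = 135
143 - 135 = 8

VIII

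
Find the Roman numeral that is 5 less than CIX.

CIX = 109
109 - 5 = 104

CIV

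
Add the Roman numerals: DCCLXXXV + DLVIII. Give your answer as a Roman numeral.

DCCLXXXV = 785
DLVIII = 558
785 + 558 = 1343

MCCCXLIII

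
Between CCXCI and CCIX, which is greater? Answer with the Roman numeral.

CCXCI = 291
CCIX = 209
291 is larger

CCXCI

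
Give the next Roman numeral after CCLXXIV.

CCLXXIV = 274, so the next integer is 274 + 1 = 275

CCLXXV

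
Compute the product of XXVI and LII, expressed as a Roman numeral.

XXVI = 26
LII = 52
26 × 52 = 1352

MCCCLII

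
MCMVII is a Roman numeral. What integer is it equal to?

MCMVII: M=1000, CM=900, V=5, I=1, I=1
1000 + 900 + 5 + 1 + 1 = 1907

1907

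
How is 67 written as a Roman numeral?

Convert 67 to Roman numerals:
  67 contains 1×50 (L)
  17 contains 1×10 (X)
  7 contains 1×5 (V)
  2 contains 2×1 (II)

LXVII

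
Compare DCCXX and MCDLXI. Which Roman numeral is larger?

DCCXX = 720
MCDLXI = 1461
1461 is larger

MCDLXI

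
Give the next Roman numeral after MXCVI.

MXCVI = 1096; next is 1097

MXCVII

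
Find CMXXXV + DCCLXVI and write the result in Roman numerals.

CMXXXV = 935
DCCLXVI = 766
935 + 766 = 1701

MDCCI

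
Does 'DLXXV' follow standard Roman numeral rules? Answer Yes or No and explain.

'DLXXV': Check the rules: uses only the symbols I, V, X, L, C, D, M; no symbol is repeated more than three times in a row; V, L and D each appear at most once; no smaller symbol precedes a larger one (values never increase from left to right). Value: D (500) + L (50) + X (10) + X (10) + V (5) = 575. So it is a valid standard Roman numeral.

Yes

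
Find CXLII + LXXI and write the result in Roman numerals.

CXLII = 142
LXXI = 71
142 + 71 = 213

CCXIII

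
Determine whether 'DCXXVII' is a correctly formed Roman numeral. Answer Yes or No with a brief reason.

'DCXXVII': Check the rules: uses only the symbols I, V, X, L, C, D, M; no symbol is repeated more than three times in a row; V, L and D each appear at most once; no smaller symbol precedes a larger one (values never increase from left to right). Value: D (500) + C (100) + X (10) + X (10) + V (5) + I (1) + I (1) = 627. So it is a valid standard Roman numeral.

Yes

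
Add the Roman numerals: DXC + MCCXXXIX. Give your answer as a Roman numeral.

DXC = 590
MCCXXXIX = 1239
590 + 1239 = 1829

MDCCCXXIX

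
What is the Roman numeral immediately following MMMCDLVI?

MMMCDLVI = 3456; next is 3457

MMMCDLVII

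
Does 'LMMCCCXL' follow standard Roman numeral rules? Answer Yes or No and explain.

'LMMCCCXL': L should not appear more than once

No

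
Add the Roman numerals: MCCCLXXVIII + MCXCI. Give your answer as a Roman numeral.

MCCCLXXVIII = 1378
MCXCI = 1191
1378 + 1191 = 2569

MMDLXIX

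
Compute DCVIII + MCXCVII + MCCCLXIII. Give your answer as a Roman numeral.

DCVIII = 608, MCXCVII = 1197, MCCCLXIII = 1363
608 + 1197 = 1805
1805 + 1363 = 3168

MMMCLXVIII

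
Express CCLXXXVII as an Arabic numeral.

CCLXXXVII: C=100, C=100, L=50, X=10, X=10, X=10, V=5, I=1, I=1
100 + 100 + 50 + 10 + 10 + 10 + 5 + 1 + 1 = 287

287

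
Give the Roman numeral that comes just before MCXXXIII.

MCXXXIII = 1133, so the previous integer is 1133 - 1 = 1132

MCXXXII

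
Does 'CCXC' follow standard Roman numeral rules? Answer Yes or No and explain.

'CCXC': Check the rules: uses only the symbols I, V, X, L, C, D, M; no symbol is repeated more than three times in a row; V, L and D each appear at most once; the only place a smaller symbol precedes a larger one is the allowed subtractive pair XC, the symbol right after such a pair (if any) is smaller than the pair's first symbol, and otherwise the values never increase from left to right. Value: C (100) + C (100) + XC (90) = 290. So it is a valid standard Roman numeral.

Yes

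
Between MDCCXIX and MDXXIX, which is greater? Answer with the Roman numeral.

MDCCXIX = 1719
MDXXIX = 1529
1719 is larger

MDCCXIX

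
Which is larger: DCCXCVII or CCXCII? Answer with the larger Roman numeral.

DCCXCVII = 797
CCXCII = 292
797 is larger

DCCXCVII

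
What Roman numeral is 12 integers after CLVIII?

CLVIII = 158
158 + 12 = 170

CLXX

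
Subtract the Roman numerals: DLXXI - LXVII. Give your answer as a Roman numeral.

DLXXI = 571
LXVII = 67
571 - 67 = 504

DIV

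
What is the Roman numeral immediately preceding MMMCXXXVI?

MMMCXXXVI = 3136, so the previous integer is 3136 - 1 = 3135

MMMCXXXV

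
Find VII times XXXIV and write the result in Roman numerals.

VII = 7
XXXIV = 34
7 × 34 = 238

CCXXXVIII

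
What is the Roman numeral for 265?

Convert 265 to Roman numerals:
  265 contains 2×100 (CC)
  65 contains 1×50 (L)
  15 contains 1×10 (X)
  5 contains 1×5 (V)

CCLXV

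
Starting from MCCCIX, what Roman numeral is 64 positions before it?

MCCCIX = 1309
1309 - 64 = 1245

MCCXLV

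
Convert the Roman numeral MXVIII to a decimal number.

MXVIII: M=1000, X=10, V=5, I=1, I=1, I=1
1000 + 10 + 5 + 1 + 1 + 1 = 1018

1018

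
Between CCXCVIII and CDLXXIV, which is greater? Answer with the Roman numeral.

CCXCVIII = 298
CDLXXIV = 474
474 is larger

CDLXXIV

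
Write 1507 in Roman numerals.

Convert 1507 to Roman numerals:
  1507 contains 1×1000 (M)
  507 contains 1×500 (D)
  7 contains 1×5 (V)
  2 contains 2×1 (II)

MDVII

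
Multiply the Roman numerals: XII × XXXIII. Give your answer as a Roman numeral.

XII = 12
XXXIII = 33
12 × 33 = 396

CCCXCVI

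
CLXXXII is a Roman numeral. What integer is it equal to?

CLXXXII: C=100, L=50, X=10, X=10, X=10, I=1, I=1
100 + 50 + 10 + 10 + 10 + 1 + 1 = 182

182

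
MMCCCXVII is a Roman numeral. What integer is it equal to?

MMCCCXVII: M=1000, M=1000, C=100, C=100, C=100, X=10, V=5, I=1, I=1
1000 + 1000 + 100 + 100 + 100 + 10 + 5 + 1 + 1 = 2317

2317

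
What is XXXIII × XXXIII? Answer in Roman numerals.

XXXIII = 33
XXXIII = 33
33 × 33 = 1089

MLXXXIX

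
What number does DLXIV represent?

DLXIV: D=500, L=50, X=10, IV=4
500 + 50 + 10 + 4 = 564

564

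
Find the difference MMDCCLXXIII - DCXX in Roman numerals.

MMDCCLXXIII = 2773
DCXX = 620
2773 - 620 = 2153

MMCLIII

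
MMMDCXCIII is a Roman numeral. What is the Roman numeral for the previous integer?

MMMDCXCIII = 3693; previous is 3692

MMMDCXCII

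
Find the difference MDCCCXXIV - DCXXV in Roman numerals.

MDCCCXXIV = 1824
DCXXV = 625
1824 - 625 = 1199

MCXCIX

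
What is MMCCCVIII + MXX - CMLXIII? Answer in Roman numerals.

MMCCCVIII = 2308, MXX = 1020, CMLXIII = 963
2308 + 1020 = 3328
3328 - 963 = 2365

MMCCCLXV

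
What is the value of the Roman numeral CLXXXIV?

CLXXXIV: C=100, L=50, X=10, X=10, X=10, IV=4
100 + 50 + 10 + 10 + 10 + 4 = 184

184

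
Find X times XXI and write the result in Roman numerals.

X = 10
XXI = 21
10 × 21 = 210

CCX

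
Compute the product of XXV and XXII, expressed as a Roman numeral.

XXV = 25
XXII = 22
25 × 22 = 550

DL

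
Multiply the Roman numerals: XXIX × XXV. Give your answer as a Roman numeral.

XXIX = 29
XXV = 25
29 × 25 = 725

DCCXXV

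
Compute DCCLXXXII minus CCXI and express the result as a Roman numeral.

DCCLXXXII = 782
CCXI = 211
782 - 211 = 571

DLXXI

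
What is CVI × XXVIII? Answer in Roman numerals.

CVI = 106
XXVIII = 28
106 × 28 = 2968

MMCMLXVIII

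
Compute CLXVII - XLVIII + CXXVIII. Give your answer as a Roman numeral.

CLXVII = 167, XLVIII = 48, CXXVIII = 128
167 - 48 = 119
119 + 128 = 247

CCXLVII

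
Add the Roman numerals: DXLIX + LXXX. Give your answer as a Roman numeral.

DXLIX = 549
LXXX = 80
549 + 80 = 629

DCXXIX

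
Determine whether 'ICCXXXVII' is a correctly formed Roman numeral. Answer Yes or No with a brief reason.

'ICCXXXVII': Invalid subtractive combination: IC

No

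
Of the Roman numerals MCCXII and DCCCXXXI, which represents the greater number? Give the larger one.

MCCXII = 1212
DCCCXXXI = 831
1212 is larger

MCCXII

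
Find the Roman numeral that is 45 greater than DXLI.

DXLI = 541
541 + 45 = 586

DLXXXVI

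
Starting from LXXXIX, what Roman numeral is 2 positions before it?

LXXXIX = 89
89 - 2 = 87

LXXXVII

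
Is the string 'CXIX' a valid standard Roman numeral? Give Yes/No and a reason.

'CXIX': Check the rules: uses only the symbols I, V, X, L, C, D, M; no symbol is repeated more than three times in a row; V, L and D each appear at most once; the only place a smaller symbol precedes a larger one is the allowed subtractive pair IX, the symbol right after such a pair (if any) is smaller than the pair's first symbol, and otherwise the values never increase from left to right. Value: C (100) + X (10) + IX (9) = 119. So it is a valid standard Roman numeral.

Yes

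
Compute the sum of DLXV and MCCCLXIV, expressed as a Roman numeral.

DLXV = 565
MCCCLXIV = 1364
565 + 1364 = 1929

MCMXXIX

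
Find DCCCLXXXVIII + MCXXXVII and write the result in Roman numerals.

DCCCLXXXVIII = 888
MCXXXVII = 1137
888 + 1137 = 2025

MMXXV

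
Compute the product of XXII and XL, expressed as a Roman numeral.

XXII = 22
XL = 40
22 × 40 = 880

DCCCLXXX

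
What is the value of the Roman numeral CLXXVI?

CLXXVI: C=100, L=50, X=10, X=10, V=5, I=1
100 + 50 + 10 + 10 + 5 + 1 = 176

176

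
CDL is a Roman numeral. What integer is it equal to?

CDL: CD=400, L=50
400 + 50 = 450

450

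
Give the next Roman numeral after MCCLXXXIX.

MCCLXXXIX = 1289; next is 1290

MCCXC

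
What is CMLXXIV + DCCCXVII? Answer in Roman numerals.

CMLXXIV = 974
DCCCXVII = 817
974 + 817 = 1791

MDCCXCI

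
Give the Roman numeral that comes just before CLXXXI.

CLXXXI = 181, so the previous integer is 181 - 1 = 180

CLXXX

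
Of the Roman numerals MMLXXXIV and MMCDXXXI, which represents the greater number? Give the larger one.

MMLXXXIV = 2084
MMCDXXXI = 2431
2431 is larger

MMCDXXXI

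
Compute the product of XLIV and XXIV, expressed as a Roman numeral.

XLIV = 44
XXIV = 24
44 × 24 = 1056

MLVI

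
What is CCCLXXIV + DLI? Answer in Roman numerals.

CCCLXXIV = 374
DLI = 551
374 + 551 = 925

CMXXV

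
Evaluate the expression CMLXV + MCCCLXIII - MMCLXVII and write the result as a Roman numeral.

CMLXV = 965, MCCCLXIII = 1363, MMCLXVII = 2167
965 + 1363 = 2328
2328 - 2167 = 161

CLXI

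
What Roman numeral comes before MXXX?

MXXX = 1030; previous is 1029

MXXIX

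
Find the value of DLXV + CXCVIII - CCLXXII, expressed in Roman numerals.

DLXV = 565, CXCVIII = 198, CCLXXII = 272
565 + 198 = 763
763 - 272 = 491

CDXCI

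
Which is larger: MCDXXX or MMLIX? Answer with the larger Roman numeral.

MCDXXX = 1430
MMLIX = 2059
2059 is larger

MMLIX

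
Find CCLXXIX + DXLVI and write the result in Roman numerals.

CCLXXIX = 279
DXLVI = 546
279 + 546 = 825

DCCCXXV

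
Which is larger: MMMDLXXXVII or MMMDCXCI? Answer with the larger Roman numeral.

MMMDLXXXVII = 3587
MMMDCXCI = 3691
3691 is larger

MMMDCXCI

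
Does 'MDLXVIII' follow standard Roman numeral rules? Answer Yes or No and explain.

'MDLXVIII': Check the rules: uses only the symbols I, V, X, L, C, D, M; no symbol is repeated more than three times in a row; V, L and D each appear at most once; no smaller symbol precedes a larger one (values never increase from left to right). Value: M (1000) + D (500) + L (50) + X (10) + V (5) + I (1) + I (1) + I (1) = 1568. So it is a valid standard Roman numeral.

Yes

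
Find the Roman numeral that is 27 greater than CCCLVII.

CCCLVII = 357
357 + 27 = 384

CCCLXXXIV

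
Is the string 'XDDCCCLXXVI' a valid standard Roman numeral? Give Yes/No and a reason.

'XDDCCCLXXVI': D should not appear more than once

No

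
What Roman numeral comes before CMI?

CMI = 901; previous is 900

CM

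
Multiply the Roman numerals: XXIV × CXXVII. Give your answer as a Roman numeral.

XXIV = 24
CXXVII = 127
24 × 127 = 3048

MMMXLVIII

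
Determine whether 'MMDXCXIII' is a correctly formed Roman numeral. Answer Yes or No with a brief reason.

'MMDXCXIII': X cannot come right after the subtractive pair XC: once X is subtracted in XC, the next symbol must be smaller than X

No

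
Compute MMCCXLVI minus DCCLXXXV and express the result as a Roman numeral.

MMCCXLVI = 2246
DCCLXXXV = 785
2246 - 785 = 1461

MCDLXI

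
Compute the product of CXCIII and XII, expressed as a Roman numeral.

CXCIII = 193
XII = 12
193 × 12 = 2316

MMCCCXVI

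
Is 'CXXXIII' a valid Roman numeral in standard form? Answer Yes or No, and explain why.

'CXXXIII': Check the rules: uses only the symbols I, V, X, L, C, D, M; no symbol is repeated more than three times in a row; V, L and D each appear at most once; no smaller symbol precedes a larger one (values never increase from left to right). Value: C (100) + X (10) + X (10) + X (10) + I (1) + I (1) + I (1) = 133. So it is a valid standard Roman numeral.

Yes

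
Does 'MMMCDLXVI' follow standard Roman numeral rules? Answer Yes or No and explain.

'MMMCDLXVI': Check the rules: uses only the symbols I, V, X, L, C, D, M; no symbol is repeated more than three times in a row; V, L and D each appear at most once; the only place a smaller symbol precedes a larger one is the allowed subtractive pair CD, the symbol right after such a pair (if any) is smaller than the pair's first symbol, and otherwise the values never increase from left to right. Value: M (1000) + M (1000) + M (1000) + CD (400) + L (50) + X (10) + V (5) + I (1) = 3466. So it is a valid standard Roman numeral.

Yes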